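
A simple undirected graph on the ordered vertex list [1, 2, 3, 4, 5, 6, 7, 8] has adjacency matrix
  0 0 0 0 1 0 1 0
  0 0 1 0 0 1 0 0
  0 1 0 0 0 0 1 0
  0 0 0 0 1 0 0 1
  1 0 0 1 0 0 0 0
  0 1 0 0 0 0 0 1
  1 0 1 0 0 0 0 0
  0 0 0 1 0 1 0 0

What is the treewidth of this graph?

A width-2 tree decomposition is:
Bags: B1 = {2, 3, 7}  B2 = {1, 2, 7}  B3 = {1, 2, 5}  B4 = {2, 4, 5}  B5 = {2, 4, 8}  B6 = {2, 6, 8}
Tree: B1–B2, B2–B3, B3–B4, B4–B5, B5–B6
Each bag holds 3 vertices, so the decomposition has width 2, which upper-bounds the treewidth. The edges 2–3–7–1–5–4–8–6–2 form a cycle, so G is not a tree and its treewidth is at least 2. Hence tw(G) = 2 exactly.

2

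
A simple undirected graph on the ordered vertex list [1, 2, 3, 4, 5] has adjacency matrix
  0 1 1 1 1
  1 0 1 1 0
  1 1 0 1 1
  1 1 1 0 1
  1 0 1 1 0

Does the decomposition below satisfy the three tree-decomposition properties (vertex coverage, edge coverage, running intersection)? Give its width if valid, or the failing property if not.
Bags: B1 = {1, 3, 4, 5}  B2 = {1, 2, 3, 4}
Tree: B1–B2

Vertex coverage: the bags together contain {1, 2, 3, 4, 5}, the full vertex set. Edge coverage: each edge of G has both endpoints in at least one bag. Running intersection: for every vertex, the bags containing it form a connected subtree. All three properties hold, so this is a valid tree decomposition of width max|bag| − 1 = 3, and hence tw(G) ≤ 3.

Yes; width 3.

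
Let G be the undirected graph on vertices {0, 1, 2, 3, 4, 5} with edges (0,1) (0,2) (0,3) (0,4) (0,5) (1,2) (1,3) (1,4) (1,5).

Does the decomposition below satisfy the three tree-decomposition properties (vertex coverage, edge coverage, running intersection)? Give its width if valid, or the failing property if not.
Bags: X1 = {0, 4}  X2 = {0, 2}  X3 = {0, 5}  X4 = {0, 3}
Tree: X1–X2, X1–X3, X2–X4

A tree decomposition must satisfy three properties: every vertex lies in some bag; for every edge, both endpoints lie together in some bag; and for every vertex, the bags containing it form a connected subtree. Here vertex 1 appears in no bag, so the decomposition is invalid.

No — vertex 1 appears in no bag.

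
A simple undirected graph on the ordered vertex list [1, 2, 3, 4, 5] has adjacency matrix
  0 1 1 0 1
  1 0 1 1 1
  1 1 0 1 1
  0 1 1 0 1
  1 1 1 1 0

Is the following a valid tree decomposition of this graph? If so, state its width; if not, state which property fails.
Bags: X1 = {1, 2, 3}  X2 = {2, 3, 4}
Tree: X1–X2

No — vertex 5 appears in no bag.

A tree decomposition must satisfy three properties: every vertex lies in some bag; for every edge, both endpoints lie together in some bag; and for every vertex, the bags containing it form a connected subtree. Here vertex 5 appears in no bag, so the decomposition is invalid.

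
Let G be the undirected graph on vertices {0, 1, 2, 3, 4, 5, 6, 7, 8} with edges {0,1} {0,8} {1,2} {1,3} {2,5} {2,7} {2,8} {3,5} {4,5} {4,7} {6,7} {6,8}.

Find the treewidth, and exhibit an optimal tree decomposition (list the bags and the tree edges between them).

Treewidth 3.
Bags: B1 = {3, 4, 5, 7}  B2 = {2, 3, 5, 7}  B3 = {1, 2, 3, 7}  B4 = {1, 2, 6, 7}  B5 = {1, 2, 6, 8}  B6 = {0, 1, 6, 8}
Tree: B1–B2, B2–B3, B3–B4, B4–B5, B5–B6

Each bag holds 4 vertices, so the decomposition has width 3, which upper-bounds the treewidth. For the lower bound: the 4 vertex sets {3,4,5}, {7}, {2}, {0,1,6,8} are disjoint, each induces a connected subgraph, and every pair is joined by at least one edge of G. Contracting each set to a single vertex therefore yields K_{4} as a minor, and since treewidth is minor-monotone, tw(G) ≥ tw(K_{4}) = 3. Hence tw(G) = 3 exactly.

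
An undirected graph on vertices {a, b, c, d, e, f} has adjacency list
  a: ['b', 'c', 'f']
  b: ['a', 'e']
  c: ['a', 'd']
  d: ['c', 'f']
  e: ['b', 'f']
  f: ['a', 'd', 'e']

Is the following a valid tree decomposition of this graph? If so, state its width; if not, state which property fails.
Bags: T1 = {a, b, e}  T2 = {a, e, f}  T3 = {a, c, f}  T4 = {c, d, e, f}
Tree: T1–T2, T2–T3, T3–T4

No — bags containing vertex e are not connected in the tree.

A tree decomposition must satisfy three properties: every vertex lies in some bag; for every edge, both endpoints lie together in some bag; and for every vertex, the bags containing it form a connected subtree. Here bags containing vertex e are not connected in the tree, so the decomposition is invalid.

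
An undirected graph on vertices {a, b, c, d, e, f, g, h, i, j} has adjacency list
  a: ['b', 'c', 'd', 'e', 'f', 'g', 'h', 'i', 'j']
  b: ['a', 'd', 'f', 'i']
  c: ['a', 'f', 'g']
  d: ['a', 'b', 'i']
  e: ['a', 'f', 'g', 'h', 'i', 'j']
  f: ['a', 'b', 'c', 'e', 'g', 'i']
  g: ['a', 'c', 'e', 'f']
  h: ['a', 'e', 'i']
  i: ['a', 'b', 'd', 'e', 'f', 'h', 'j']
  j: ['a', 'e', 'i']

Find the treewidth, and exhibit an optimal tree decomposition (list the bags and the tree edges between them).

Every bag has size at most 4, so the width is 4 − 1 = 3 and tw(G) ≤ 3. Conversely, {a, e, f, g} is a clique of size 4, and the vertices of any clique must share a bag in every tree decomposition; so some bag has ≥ 4 vertices and tw(G) ≥ 3. Combining the bounds, tw(G) = 3.

Treewidth 3.
One such decomposition:
Bags: B1 = {a, e, f, i}  B2 = {a, b, f, i}  B3 = {a, e, i, j}  B4 = {a, e, h, i}  B5 = {a, e, f, g}  B6 = {a, b, d, i}  B7 = {a, c, f, g}
Tree: B1–B2, B1–B3, B1–B4, B1–B5, B2–B6, B5–B7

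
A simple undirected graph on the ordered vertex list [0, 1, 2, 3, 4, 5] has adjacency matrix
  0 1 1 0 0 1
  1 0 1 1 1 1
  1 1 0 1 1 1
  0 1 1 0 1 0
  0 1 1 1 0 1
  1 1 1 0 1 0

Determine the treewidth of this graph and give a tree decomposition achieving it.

Treewidth 3.
One such decomposition:
Bags: B1 = {1, 2, 4, 5}  B2 = {0, 1, 2, 5}  B3 = {1, 2, 3, 4}
Tree: B1–B2, B1–B3

Every bag has size at most 4, so the width is 4 − 1 = 3 and tw(G) ≤ 3. On the other hand G contains the 4-clique {0, 1, 2, 5}. A clique must lie in a single bag of any decomposition, so no decomposition can have width below 3. Combining the bounds, tw(G) = 3.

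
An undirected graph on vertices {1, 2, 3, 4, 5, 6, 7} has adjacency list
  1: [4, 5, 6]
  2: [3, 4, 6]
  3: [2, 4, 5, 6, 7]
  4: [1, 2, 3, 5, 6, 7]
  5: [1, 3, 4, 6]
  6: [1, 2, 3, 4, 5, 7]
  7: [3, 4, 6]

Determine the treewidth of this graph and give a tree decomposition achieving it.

Treewidth 3.
One optimal decomposition is:
Bags: B1 = {3, 4, 6, 7}  B2 = {3, 4, 5, 6}  B3 = {2, 3, 4, 6}  B4 = {1, 4, 5, 6}
Tree: B1–B2, B1–B3, B2–B4

The largest bag has 4 vertices, giving width 3; this decomposition certifies tw(G) ≤ 3. For the lower bound, the 4 vertices {1, 4, 5, 6} are pairwise adjacent, and any tree decomposition puts a clique entirely inside one bag — forcing width ≥ 3. Combining the bounds, tw(G) = 3.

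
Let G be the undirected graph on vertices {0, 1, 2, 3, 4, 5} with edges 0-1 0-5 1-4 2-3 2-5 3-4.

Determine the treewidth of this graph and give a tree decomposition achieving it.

Each bag holds 3 vertices, so the decomposition has width 2, which upper-bounds the treewidth. Since 1–4–3–2–5–0–1 is a cycle in G, G is not acyclic. Forests are exactly the graphs of treewidth ≤ 1, so tw(G) ≥ 2. Hence tw(G) = 2 exactly.

Treewidth 2.
One such decomposition:
Bags: B1 = {1, 3, 4}  B2 = {1, 2, 3}  B3 = {1, 2, 5}  B4 = {0, 1, 5}
Tree: B1–B2, B2–B3, B3–B4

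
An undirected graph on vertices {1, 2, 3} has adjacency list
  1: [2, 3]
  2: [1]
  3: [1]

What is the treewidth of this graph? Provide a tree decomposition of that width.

Every bag has size at most 2, so the width is 2 − 1 = 1 and tw(G) ≤ 1. Any graph with an edge has treewidth ≥ 1, and G has the edge 1–3. Combining the bounds, tw(G) = 1.

Treewidth 1.
One optimal decomposition is:
Bags: B1 = {1, 3}  B2 = {1, 2}
Tree: B1–B2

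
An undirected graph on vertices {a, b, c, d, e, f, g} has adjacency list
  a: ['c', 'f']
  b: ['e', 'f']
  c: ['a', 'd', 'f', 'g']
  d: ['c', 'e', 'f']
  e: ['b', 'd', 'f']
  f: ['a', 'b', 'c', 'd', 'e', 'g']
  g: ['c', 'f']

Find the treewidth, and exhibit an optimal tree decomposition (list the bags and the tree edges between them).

Each bag holds 3 vertices, so the decomposition has width 2, which upper-bounds the treewidth. For the lower bound, the 3 vertices {d, e, f} are pairwise adjacent, and any tree decomposition puts a clique entirely inside one bag — forcing width ≥ 2. Combining the bounds, tw(G) = 2.

Treewidth 2.
One optimal decomposition is:
Bags: B1 = {d, e, f}  B2 = {c, d, f}  B3 = {a, c, f}  B4 = {b, e, f}  B5 = {c, f, g}
Tree: B1–B2, B2–B3, B1–B4, B2–B5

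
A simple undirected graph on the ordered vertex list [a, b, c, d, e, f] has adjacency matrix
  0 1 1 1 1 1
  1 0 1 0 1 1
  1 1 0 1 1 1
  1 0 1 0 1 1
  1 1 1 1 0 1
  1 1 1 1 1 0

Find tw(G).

4

A width-4 tree decomposition is:
Bags: B1 = {a, c, d, e, f}  B2 = {a, b, c, e, f}
Tree: B1–B2
Every bag has size at most 5, so the width is 5 − 1 = 4 and tw(G) ≤ 4. On the other hand G contains the 5-clique {a, c, d, e, f}. A clique must lie in a single bag of any decomposition, so no decomposition can have width below 4. Combining the bounds, tw(G) = 4.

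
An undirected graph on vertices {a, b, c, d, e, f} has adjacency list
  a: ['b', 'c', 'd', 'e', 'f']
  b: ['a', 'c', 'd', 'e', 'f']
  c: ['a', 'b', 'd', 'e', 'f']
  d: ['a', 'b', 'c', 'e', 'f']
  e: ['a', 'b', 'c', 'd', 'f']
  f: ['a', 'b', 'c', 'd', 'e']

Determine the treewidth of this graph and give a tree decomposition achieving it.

Treewidth 5.
Bags: B1 = {a, b, c, d, e, f}
Tree: (single bag)

A single bag containing all 6 vertices is trivially a valid decomposition of width 5. Conversely, {a, b, c, d, e, f} is a clique of size 6, and the vertices of any clique must share a bag in every tree decomposition; so some bag has ≥ 6 vertices and tw(G) ≥ 5. Therefore the treewidth is 5.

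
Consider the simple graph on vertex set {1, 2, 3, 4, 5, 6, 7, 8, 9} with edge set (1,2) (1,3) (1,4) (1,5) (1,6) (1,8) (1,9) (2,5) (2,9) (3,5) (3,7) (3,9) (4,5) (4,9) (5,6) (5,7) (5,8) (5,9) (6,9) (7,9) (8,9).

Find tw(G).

A width-3 tree decomposition is:
Bags: B1 = {3, 5, 7, 9}  B2 = {1, 3, 5, 9}  B3 = {1, 4, 5, 9}  B4 = {1, 2, 5, 9}  B5 = {1, 5, 8, 9}  B6 = {1, 5, 6, 9}
Tree: B1–B2, B2–B3, B3–B4, B4–B5, B5–B6
Each bag holds 4 vertices, so the decomposition has width 3, which upper-bounds the treewidth. Conversely, {1, 2, 5, 9} is a clique of size 4, and the vertices of any clique must share a bag in every tree decomposition; so some bag has ≥ 4 vertices and tw(G) ≥ 3. Hence tw(G) = 3 exactly.

3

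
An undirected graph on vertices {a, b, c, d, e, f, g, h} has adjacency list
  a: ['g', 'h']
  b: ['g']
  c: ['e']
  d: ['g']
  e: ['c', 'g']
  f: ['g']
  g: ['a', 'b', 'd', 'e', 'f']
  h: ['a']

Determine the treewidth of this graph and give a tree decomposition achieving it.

The largest bag has 2 vertices, giving width 1; this decomposition certifies tw(G) ≤ 1. Any graph with an edge has treewidth ≥ 1, and G has the edge d–g. The upper and lower bounds meet at 1, so that is the treewidth.

Treewidth 1.
Bags: B1 = {d, g}  B2 = {e, g}  B3 = {a, g}  B4 = {b, g}  B5 = {a, h}  B6 = {c, e}  B7 = {f, g}
Tree: B1–B2, B2–B3, B1–B4, B3–B5, B2–B6, B2–B7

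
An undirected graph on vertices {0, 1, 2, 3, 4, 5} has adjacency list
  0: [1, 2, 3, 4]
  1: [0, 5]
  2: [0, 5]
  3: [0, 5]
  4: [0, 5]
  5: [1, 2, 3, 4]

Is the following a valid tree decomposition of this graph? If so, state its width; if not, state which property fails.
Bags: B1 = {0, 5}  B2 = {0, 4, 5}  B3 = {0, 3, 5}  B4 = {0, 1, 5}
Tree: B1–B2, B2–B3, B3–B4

A tree decomposition must satisfy three properties: every vertex lies in some bag; for every edge, both endpoints lie together in some bag; and for every vertex, the bags containing it form a connected subtree. Here vertex 2 appears in no bag, so the decomposition is invalid.

No — vertex 2 appears in no bag.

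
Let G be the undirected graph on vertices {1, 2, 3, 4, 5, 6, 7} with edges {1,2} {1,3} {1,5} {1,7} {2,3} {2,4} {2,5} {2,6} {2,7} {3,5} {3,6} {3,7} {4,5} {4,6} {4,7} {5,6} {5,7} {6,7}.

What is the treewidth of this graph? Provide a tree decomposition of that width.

Each bag holds 5 vertices, so the decomposition has width 4, which upper-bounds the treewidth. For the lower bound, the 5 vertices {1, 2, 3, 5, 7} are pairwise adjacent, and any tree decomposition puts a clique entirely inside one bag — forcing width ≥ 4. The upper and lower bounds meet at 4, so that is the treewidth.

Treewidth 4.
Bags: B1 = {2, 3, 5, 6, 7}  B2 = {1, 2, 3, 5, 7}  B3 = {2, 4, 5, 6, 7}
Tree: B1–B2, B1–B3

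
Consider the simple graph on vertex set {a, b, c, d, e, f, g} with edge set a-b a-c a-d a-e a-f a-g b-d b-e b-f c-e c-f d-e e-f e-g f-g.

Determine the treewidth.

3

A width-3 tree decomposition is:
Bags: B1 = {a, c, e, f}  B2 = {a, b, e, f}  B3 = {a, b, d, e}  B4 = {a, e, f, g}
Tree: B1–B2, B2–B3, B1–B4
The largest bag has 4 vertices, giving width 3; this decomposition certifies tw(G) ≤ 3. Conversely, {a, b, d, e} is a clique of size 4, and the vertices of any clique must share a bag in every tree decomposition; so some bag has ≥ 4 vertices and tw(G) ≥ 3. Hence tw(G) = 3 exactly.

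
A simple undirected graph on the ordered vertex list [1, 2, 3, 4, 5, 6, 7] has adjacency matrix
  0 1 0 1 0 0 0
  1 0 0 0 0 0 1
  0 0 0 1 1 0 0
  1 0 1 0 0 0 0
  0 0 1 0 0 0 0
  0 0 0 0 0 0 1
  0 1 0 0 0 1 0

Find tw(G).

A width-1 tree decomposition is:
Bags: B1 = {3, 5}  B2 = {3, 4}  B3 = {1, 4}  B4 = {1, 2}  B5 = {2, 7}  B6 = {6, 7}
Tree: B1–B2, B2–B3, B3–B4, B4–B5, B5–B6
Each bag holds 2 vertices, so the decomposition has width 1, which upper-bounds the treewidth. G has an edge, so its treewidth is at least 1. Combining the bounds, tw(G) = 1.

1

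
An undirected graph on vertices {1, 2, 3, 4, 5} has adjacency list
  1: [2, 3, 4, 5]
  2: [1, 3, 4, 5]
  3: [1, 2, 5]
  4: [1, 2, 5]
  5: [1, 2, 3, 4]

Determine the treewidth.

A width-3 tree decomposition is:
Bags: B1 = {1, 2, 4, 5}  B2 = {1, 2, 3, 5}
Tree: B1–B2
The largest bag has 4 vertices, giving width 3; this decomposition certifies tw(G) ≤ 3. For the lower bound, the 4 vertices {1, 2, 3, 5} are pairwise adjacent, and any tree decomposition puts a clique entirely inside one bag — forcing width ≥ 3. Therefore the treewidth is 3.

3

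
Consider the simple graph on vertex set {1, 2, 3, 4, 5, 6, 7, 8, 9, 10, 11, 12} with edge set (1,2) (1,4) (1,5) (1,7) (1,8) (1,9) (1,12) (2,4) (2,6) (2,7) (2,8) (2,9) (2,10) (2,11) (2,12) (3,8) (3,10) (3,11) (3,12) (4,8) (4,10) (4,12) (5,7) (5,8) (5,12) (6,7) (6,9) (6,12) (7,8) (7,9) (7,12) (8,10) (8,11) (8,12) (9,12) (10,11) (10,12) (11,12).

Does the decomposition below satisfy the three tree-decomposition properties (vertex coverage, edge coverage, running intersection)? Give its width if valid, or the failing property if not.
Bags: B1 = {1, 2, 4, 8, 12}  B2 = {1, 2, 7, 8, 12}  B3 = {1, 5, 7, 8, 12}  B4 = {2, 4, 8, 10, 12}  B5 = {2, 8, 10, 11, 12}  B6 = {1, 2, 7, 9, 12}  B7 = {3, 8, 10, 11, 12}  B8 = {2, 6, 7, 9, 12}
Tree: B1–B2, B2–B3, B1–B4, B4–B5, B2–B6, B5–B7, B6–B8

Checking the three conditions: (i) the bags cover all of {1, 2, 3, 4, 5, 6, 7, 8, 9, 10, 11, 12}; (ii) for each edge, some bag contains both endpoints; (iii) the bags containing any fixed vertex form a subtree. All hold, so the decomposition is valid with width 5 − 1 = 4.

Yes; width 4.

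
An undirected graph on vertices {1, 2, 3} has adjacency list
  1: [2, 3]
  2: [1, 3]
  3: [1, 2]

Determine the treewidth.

A width-2 tree decomposition is:
Bags: B1 = {1, 2, 3}
Tree: (single bag)
A single bag containing all 3 vertices is trivially a valid decomposition of width 2. For the lower bound, the 3 vertices {1, 2, 3} are pairwise adjacent, and any tree decomposition puts a clique entirely inside one bag — forcing width ≥ 2. Combining the bounds, tw(G) = 2.

2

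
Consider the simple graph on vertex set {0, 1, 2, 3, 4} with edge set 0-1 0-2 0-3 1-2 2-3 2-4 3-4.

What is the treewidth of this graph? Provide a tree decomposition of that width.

Every bag has size at most 3, so the width is 3 − 1 = 2 and tw(G) ≤ 2. Conversely, {0, 1, 2} is a clique of size 3, and the vertices of any clique must share a bag in every tree decomposition; so some bag has ≥ 3 vertices and tw(G) ≥ 2. The upper and lower bounds meet at 2, so that is the treewidth.

Treewidth 2.
Bags: B1 = {0, 2, 3}  B2 = {0, 1, 2}  B3 = {2, 3, 4}
Tree: B1–B2, B1–B3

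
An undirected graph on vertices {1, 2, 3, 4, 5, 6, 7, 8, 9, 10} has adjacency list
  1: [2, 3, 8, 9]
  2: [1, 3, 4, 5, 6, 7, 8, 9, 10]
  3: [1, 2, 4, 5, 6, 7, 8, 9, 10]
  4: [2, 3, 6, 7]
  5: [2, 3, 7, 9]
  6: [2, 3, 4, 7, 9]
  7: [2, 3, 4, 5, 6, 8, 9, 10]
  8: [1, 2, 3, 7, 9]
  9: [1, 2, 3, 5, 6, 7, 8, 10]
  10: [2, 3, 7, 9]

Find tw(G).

4

A width-4 tree decomposition is:
Bags: B1 = {2, 3, 6, 7, 9}  B2 = {2, 3, 5, 7, 9}  B3 = {2, 3, 7, 9, 10}  B4 = {2, 3, 7, 8, 9}  B5 = {1, 2, 3, 8, 9}  B6 = {2, 3, 4, 6, 7}
Tree: B1–B2, B2–B3, B2–B4, B4–B5, B1–B6
Each bag holds 5 vertices, so the decomposition has width 4, which upper-bounds the treewidth. Conversely, {1, 2, 3, 8, 9} is a clique of size 5, and the vertices of any clique must share a bag in every tree decomposition; so some bag has ≥ 5 vertices and tw(G) ≥ 4. Combining the bounds, tw(G) = 4.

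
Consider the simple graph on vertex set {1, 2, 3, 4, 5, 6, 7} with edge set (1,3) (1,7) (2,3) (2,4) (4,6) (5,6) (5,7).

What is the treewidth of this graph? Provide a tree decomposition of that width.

Each bag holds 3 vertices, so the decomposition has width 2, which upper-bounds the treewidth. Since 4–6–5–7–1–3–2–4 is a cycle in G, G is not acyclic. Forests are exactly the graphs of treewidth ≤ 1, so tw(G) ≥ 2. The upper and lower bounds meet at 2, so that is the treewidth.

Treewidth 2.
One optimal decomposition is:
Bags: B1 = {4, 5, 6}  B2 = {4, 5, 7}  B3 = {1, 4, 7}  B4 = {1, 3, 4}  B5 = {2, 3, 4}
Tree: B1–B2, B2–B3, B3–B4, B4–B5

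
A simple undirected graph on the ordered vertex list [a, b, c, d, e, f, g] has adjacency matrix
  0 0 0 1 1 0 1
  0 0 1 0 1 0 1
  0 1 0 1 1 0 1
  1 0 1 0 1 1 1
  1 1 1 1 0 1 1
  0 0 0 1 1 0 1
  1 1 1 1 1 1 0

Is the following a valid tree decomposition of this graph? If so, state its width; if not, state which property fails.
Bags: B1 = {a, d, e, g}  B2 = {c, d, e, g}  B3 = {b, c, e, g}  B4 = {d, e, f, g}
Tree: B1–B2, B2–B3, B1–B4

Yes; width 3.

Vertex coverage: the bags together contain {a, b, c, d, e, f, g}, the full vertex set. Edge coverage: each edge of G has both endpoints in at least one bag. Running intersection: for every vertex, the bags containing it form a connected subtree. All three properties hold, so this is a valid tree decomposition of width max|bag| − 1 = 3, and hence tw(G) ≤ 3.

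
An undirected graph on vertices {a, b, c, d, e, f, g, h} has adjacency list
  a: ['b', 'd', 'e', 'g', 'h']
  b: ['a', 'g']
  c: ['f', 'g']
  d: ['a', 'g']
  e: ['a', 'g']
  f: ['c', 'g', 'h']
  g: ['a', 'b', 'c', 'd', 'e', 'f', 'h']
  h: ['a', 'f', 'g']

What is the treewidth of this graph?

2

A width-2 tree decomposition is:
Bags: B1 = {a, e, g}  B2 = {a, d, g}  B3 = {a, g, h}  B4 = {f, g, h}  B5 = {a, b, g}  B6 = {c, f, g}
Tree: B1–B2, B2–B3, B3–B4, B3–B5, B4–B6
Every bag has size at most 3, so the width is 3 − 1 = 2 and tw(G) ≤ 2. On the other hand G contains the 3-clique {a, d, g}. A clique must lie in a single bag of any decomposition, so no decomposition can have width below 2. The upper and lower bounds meet at 2, so that is the treewidth.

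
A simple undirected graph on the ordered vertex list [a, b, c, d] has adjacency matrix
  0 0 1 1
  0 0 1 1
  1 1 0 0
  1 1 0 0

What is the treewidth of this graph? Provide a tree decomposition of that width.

Treewidth 2.
Bags: B1 = {b, c, d}  B2 = {a, c, d}
Tree: B1–B2

Every bag has size at most 3, so the width is 3 − 1 = 2 and tw(G) ≤ 2. For the lower bound, G contains the cycle c–b–d–a–c, so G is not a forest; only forests have treewidth ≤ 1, hence tw(G) ≥ 2. Combining the bounds, tw(G) = 2.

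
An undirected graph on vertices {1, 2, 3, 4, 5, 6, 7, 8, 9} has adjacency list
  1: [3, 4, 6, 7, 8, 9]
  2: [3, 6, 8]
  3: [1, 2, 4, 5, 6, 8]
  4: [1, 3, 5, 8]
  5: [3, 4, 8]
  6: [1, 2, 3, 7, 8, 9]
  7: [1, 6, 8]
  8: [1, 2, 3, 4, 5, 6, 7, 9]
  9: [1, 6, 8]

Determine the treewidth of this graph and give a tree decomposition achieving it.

The largest bag has 4 vertices, giving width 3; this decomposition certifies tw(G) ≤ 3. Conversely, {1, 3, 4, 8} is a clique of size 4, and the vertices of any clique must share a bag in every tree decomposition; so some bag has ≥ 4 vertices and tw(G) ≥ 3. The upper and lower bounds meet at 3, so that is the treewidth.

Treewidth 3.
One such decomposition:
Bags: B1 = {1, 3, 6, 8}  B2 = {2, 3, 6, 8}  B3 = {1, 6, 8, 9}  B4 = {1, 6, 7, 8}  B5 = {1, 3, 4, 8}  B6 = {3, 4, 5, 8}
Tree: B1–B2, B1–B3, B1–B4, B1–B5, B5–B6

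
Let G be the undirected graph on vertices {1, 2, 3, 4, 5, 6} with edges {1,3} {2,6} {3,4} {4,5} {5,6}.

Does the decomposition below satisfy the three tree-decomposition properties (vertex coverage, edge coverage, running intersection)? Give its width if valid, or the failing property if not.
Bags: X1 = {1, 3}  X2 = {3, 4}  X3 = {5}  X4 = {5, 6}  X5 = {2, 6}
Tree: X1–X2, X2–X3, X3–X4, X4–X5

No — edge (4,5) lies in no bag.

A tree decomposition must satisfy three properties: every vertex lies in some bag; for every edge, both endpoints lie together in some bag; and for every vertex, the bags containing it form a connected subtree. Here edge (4,5) lies in no bag, so the decomposition is invalid.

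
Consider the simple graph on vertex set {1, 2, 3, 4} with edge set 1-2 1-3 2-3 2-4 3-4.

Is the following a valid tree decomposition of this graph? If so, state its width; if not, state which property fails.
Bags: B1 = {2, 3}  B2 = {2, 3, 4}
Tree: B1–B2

A tree decomposition must satisfy three properties: every vertex lies in some bag; for every edge, both endpoints lie together in some bag; and for every vertex, the bags containing it form a connected subtree. Here vertex 1 appears in no bag, so the decomposition is invalid.

No — vertex 1 appears in no bag.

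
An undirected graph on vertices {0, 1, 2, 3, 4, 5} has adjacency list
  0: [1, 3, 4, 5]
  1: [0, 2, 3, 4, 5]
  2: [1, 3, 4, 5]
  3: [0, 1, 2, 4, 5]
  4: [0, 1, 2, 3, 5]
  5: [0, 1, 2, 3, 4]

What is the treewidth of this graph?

4

A width-4 tree decomposition is:
Bags: B1 = {0, 1, 3, 4, 5}  B2 = {1, 2, 3, 4, 5}
Tree: B1–B2
Each bag holds 5 vertices, so the decomposition has width 4, which upper-bounds the treewidth. For the lower bound, the 5 vertices {0, 1, 3, 4, 5} are pairwise adjacent, and any tree decomposition puts a clique entirely inside one bag — forcing width ≥ 4. The upper and lower bounds meet at 4, so that is the treewidth.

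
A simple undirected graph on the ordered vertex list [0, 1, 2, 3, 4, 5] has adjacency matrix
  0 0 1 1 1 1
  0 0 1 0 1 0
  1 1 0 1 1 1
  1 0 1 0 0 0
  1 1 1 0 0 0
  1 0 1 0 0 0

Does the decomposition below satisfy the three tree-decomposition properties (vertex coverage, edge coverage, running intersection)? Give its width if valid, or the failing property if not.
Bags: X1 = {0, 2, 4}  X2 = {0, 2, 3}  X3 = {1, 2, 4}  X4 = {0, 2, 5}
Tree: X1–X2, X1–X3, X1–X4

Checking the three conditions: (i) the bags cover all of {0, 1, 2, 3, 4, 5}; (ii) for each edge, some bag contains both endpoints; (iii) the bags containing any fixed vertex form a subtree. All hold, so the decomposition is valid with width 3 − 1 = 2.

Yes; width 2.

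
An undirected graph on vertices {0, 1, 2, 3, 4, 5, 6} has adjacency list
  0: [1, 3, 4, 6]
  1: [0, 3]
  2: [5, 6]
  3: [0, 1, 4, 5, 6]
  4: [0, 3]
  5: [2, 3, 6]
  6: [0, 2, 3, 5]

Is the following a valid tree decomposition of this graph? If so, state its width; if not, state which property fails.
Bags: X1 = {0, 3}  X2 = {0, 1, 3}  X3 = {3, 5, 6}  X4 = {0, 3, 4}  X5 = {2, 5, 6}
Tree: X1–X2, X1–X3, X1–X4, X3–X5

No — edge (6,0) lies in no bag.

A tree decomposition must satisfy three properties: every vertex lies in some bag; for every edge, both endpoints lie together in some bag; and for every vertex, the bags containing it form a connected subtree. Here edge (6,0) lies in no bag, so the decomposition is invalid.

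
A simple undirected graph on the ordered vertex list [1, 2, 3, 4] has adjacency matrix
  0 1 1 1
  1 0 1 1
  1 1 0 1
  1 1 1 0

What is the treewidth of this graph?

A width-3 tree decomposition is:
Bags: B1 = {1, 2, 3, 4}
Tree: (single bag)
A single bag containing all 4 vertices is trivially a valid decomposition of width 3. Conversely, {1, 2, 3, 4} is a clique of size 4, and the vertices of any clique must share a bag in every tree decomposition; so some bag has ≥ 4 vertices and tw(G) ≥ 3. Combining the bounds, tw(G) = 3.

3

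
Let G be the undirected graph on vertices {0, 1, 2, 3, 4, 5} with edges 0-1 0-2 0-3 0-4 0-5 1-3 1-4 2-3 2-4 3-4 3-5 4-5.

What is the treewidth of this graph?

3

A width-3 tree decomposition is:
Bags: B1 = {0, 1, 3, 4}  B2 = {0, 2, 3, 4}  B3 = {0, 3, 4, 5}
Tree: B1–B2, B2–B3
Every bag has size at most 4, so the width is 4 − 1 = 3 and tw(G) ≤ 3. For the lower bound, the 4 vertices {0, 1, 3, 4} are pairwise adjacent, and any tree decomposition puts a clique entirely inside one bag — forcing width ≥ 3. Combining the bounds, tw(G) = 3.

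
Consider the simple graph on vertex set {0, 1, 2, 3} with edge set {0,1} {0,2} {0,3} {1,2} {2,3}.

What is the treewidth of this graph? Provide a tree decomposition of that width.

Each bag holds 3 vertices, so the decomposition has width 2, which upper-bounds the treewidth. On the other hand G contains the 3-clique {0, 1, 2}. A clique must lie in a single bag of any decomposition, so no decomposition can have width below 2. Therefore the treewidth is 2.

Treewidth 2.
Bags: B1 = {0, 2, 3}  B2 = {0, 1, 2}
Tree: B1–B2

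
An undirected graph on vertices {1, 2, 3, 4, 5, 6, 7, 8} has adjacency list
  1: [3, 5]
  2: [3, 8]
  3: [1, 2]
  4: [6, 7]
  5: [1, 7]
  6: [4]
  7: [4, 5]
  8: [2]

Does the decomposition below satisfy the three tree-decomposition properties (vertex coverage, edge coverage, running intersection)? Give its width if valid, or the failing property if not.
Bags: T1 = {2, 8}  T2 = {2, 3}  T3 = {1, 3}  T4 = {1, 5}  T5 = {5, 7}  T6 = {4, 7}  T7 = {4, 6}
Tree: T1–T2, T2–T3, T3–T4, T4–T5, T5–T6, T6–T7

Yes; width 1.

Vertex coverage: the bags together contain {1, 2, 3, 4, 5, 6, 7, 8}, the full vertex set. Edge coverage: each edge of G has both endpoints in at least one bag. Running intersection: for every vertex, the bags containing it form a connected subtree. All three properties hold, so this is a valid tree decomposition of width max|bag| − 1 = 1, and hence tw(G) ≤ 1.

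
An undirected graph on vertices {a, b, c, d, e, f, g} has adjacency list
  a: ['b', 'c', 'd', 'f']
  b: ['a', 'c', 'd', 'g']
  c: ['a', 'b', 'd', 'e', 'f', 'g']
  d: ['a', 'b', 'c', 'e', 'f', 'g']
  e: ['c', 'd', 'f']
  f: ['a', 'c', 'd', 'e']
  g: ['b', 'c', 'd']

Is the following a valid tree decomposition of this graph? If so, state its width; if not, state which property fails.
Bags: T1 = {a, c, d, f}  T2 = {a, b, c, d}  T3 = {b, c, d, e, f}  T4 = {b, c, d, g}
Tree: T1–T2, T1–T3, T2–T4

A tree decomposition must satisfy three properties: every vertex lies in some bag; for every edge, both endpoints lie together in some bag; and for every vertex, the bags containing it form a connected subtree. Here bags containing vertex b are not connected in the tree, so the decomposition is invalid.

No — bags containing vertex b are not connected in the tree.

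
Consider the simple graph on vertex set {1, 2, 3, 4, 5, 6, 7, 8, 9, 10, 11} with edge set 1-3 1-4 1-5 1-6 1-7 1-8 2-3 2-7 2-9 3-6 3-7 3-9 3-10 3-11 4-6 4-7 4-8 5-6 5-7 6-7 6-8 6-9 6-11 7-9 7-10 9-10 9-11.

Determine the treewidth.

3

A width-3 tree decomposition is:
Bags: B1 = {1, 5, 6, 7}  B2 = {1, 3, 6, 7}  B3 = {3, 6, 7, 9}  B4 = {2, 3, 7, 9}  B5 = {1, 4, 6, 7}  B6 = {3, 7, 9, 10}  B7 = {1, 4, 6, 8}  B8 = {3, 6, 9, 11}
Tree: B1–B2, B2–B3, B3–B4, B2–B5, B4–B6, B5–B7, B3–B8
The largest bag has 4 vertices, giving width 3; this decomposition certifies tw(G) ≤ 3. For the lower bound, the 4 vertices {2, 3, 7, 9} are pairwise adjacent, and any tree decomposition puts a clique entirely inside one bag — forcing width ≥ 3. Combining the bounds, tw(G) = 3.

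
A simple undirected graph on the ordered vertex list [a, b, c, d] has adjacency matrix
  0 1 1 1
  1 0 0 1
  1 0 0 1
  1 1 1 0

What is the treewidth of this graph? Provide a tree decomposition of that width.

Treewidth 2.
One optimal decomposition is:
Bags: B1 = {a, b, d}  B2 = {a, c, d}
Tree: B1–B2

Every bag has size at most 3, so the width is 3 − 1 = 2 and tw(G) ≤ 2. On the other hand G contains the 3-clique {a, c, d}. A clique must lie in a single bag of any decomposition, so no decomposition can have width below 2. Combining the bounds, tw(G) = 2.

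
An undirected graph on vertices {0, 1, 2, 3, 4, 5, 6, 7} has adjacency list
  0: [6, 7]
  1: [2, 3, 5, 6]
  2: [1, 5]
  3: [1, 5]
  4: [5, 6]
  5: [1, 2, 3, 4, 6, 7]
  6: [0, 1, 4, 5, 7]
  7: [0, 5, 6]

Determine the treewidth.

A width-2 tree decomposition is:
Bags: B1 = {5, 6, 7}  B2 = {1, 5, 6}  B3 = {1, 2, 5}  B4 = {4, 5, 6}  B5 = {1, 3, 5}  B6 = {0, 6, 7}
Tree: B1–B2, B2–B3, B2–B4, B3–B5, B1–B6
Every bag has size at most 3, so the width is 3 − 1 = 2 and tw(G) ≤ 2. Conversely, {0, 6, 7} is a clique of size 3, and the vertices of any clique must share a bag in every tree decomposition; so some bag has ≥ 3 vertices and tw(G) ≥ 2. The upper and lower bounds meet at 2, so that is the treewidth.

2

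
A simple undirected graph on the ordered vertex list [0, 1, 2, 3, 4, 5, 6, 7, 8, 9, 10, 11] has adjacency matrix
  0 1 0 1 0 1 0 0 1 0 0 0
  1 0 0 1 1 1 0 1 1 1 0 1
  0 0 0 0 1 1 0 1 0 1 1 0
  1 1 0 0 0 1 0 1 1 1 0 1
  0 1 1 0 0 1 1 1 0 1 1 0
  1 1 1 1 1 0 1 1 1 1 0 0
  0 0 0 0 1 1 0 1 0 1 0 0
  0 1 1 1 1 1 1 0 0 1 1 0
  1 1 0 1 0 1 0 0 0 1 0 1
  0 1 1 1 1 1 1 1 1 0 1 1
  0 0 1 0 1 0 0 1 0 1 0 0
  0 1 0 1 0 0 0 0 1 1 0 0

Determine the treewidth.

A width-4 tree decomposition is:
Bags: B1 = {1, 3, 5, 7, 9}  B2 = {1, 3, 5, 8, 9}  B3 = {1, 4, 5, 7, 9}  B4 = {4, 5, 6, 7, 9}  B5 = {0, 1, 3, 5, 8}  B6 = {2, 4, 5, 7, 9}  B7 = {1, 3, 8, 9, 11}  B8 = {2, 4, 7, 9, 10}
Tree: B1–B2, B1–B3, B3–B4, B2–B5, B3–B6, B2–B7, B6–B8
The largest bag has 5 vertices, giving width 4; this decomposition certifies tw(G) ≤ 4. On the other hand G contains the 5-clique {0, 1, 3, 5, 8}. A clique must lie in a single bag of any decomposition, so no decomposition can have width below 4. Hence tw(G) = 4 exactly.

4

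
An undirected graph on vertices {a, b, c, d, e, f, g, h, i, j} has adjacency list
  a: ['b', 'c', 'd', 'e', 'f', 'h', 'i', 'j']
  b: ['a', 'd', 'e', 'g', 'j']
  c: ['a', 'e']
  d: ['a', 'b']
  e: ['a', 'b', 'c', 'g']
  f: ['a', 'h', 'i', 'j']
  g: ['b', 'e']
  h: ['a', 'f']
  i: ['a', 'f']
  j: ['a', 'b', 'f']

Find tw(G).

A width-2 tree decomposition is:
Bags: B1 = {a, b, e}  B2 = {a, b, j}  B3 = {a, b, d}  B4 = {a, c, e}  B5 = {a, f, j}  B6 = {a, f, h}  B7 = {a, f, i}  B8 = {b, e, g}
Tree: B1–B2, B2–B3, B1–B4, B2–B5, B5–B6, B5–B7, B1–B8
The largest bag has 3 vertices, giving width 2; this decomposition certifies tw(G) ≤ 2. For the lower bound, the 3 vertices {b, e, g} are pairwise adjacent, and any tree decomposition puts a clique entirely inside one bag — forcing width ≥ 2. Combining the bounds, tw(G) = 2.

2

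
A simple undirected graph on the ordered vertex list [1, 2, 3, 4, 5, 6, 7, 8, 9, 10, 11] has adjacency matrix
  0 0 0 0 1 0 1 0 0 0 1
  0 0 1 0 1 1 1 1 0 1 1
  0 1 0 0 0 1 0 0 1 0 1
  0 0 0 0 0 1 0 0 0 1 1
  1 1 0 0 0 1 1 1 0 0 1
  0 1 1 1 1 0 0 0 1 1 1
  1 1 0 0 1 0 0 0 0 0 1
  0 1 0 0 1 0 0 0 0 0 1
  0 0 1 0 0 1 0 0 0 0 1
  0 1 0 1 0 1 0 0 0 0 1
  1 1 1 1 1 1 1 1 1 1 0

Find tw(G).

A width-3 tree decomposition is:
Bags: B1 = {4, 6, 10, 11}  B2 = {2, 6, 10, 11}  B3 = {2, 3, 6, 11}  B4 = {3, 6, 9, 11}  B5 = {2, 5, 6, 11}  B6 = {2, 5, 7, 11}  B7 = {2, 5, 8, 11}  B8 = {1, 5, 7, 11}
Tree: B1–B2, B2–B3, B3–B4, B2–B5, B5–B6, B5–B7, B6–B8
The largest bag has 4 vertices, giving width 3; this decomposition certifies tw(G) ≤ 3. For the lower bound, the 4 vertices {1, 5, 7, 11} are pairwise adjacent, and any tree decomposition puts a clique entirely inside one bag — forcing width ≥ 3. Combining the bounds, tw(G) = 3.

3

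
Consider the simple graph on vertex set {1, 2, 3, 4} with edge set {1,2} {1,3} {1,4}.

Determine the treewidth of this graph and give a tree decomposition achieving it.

Treewidth 1.
One such decomposition:
Bags: B1 = {1, 4}  B2 = {1, 2}  B3 = {1, 3}
Tree: B1–B2, B1–B3

Every bag has size at most 2, so the width is 2 − 1 = 1 and tw(G) ≤ 1. Since G has at least one edge (e.g. 4–1), it is not an edgeless graph, so tw(G) ≥ 1. Therefore the treewidth is 1.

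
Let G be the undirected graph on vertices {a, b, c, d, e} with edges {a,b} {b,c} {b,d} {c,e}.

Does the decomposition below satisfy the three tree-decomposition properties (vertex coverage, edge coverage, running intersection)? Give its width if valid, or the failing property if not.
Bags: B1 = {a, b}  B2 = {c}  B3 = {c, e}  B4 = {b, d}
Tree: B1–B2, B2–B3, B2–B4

A tree decomposition must satisfy three properties: every vertex lies in some bag; for every edge, both endpoints lie together in some bag; and for every vertex, the bags containing it form a connected subtree. Here edge (b,c) lies in no bag, so the decomposition is invalid.

No — edge (b,c) lies in no bag.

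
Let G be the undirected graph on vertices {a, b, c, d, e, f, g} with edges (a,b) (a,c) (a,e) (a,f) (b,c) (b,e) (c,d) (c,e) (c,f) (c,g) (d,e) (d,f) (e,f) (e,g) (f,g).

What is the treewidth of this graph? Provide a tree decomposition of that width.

The largest bag has 4 vertices, giving width 3; this decomposition certifies tw(G) ≤ 3. On the other hand G contains the 4-clique {c, d, e, f}. A clique must lie in a single bag of any decomposition, so no decomposition can have width below 3. Therefore the treewidth is 3.

Treewidth 3.
Bags: B1 = {a, c, e, f}  B2 = {a, b, c, e}  B3 = {c, d, e, f}  B4 = {c, e, f, g}
Tree: B1–B2, B1–B3, B1–B4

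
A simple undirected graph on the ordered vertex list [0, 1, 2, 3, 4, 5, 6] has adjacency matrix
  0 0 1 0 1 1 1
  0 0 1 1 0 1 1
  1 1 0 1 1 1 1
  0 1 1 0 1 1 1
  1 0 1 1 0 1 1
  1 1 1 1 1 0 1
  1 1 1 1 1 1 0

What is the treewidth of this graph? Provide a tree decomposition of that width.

Treewidth 4.
Bags: B1 = {2, 3, 4, 5, 6}  B2 = {0, 2, 4, 5, 6}  B3 = {1, 2, 3, 5, 6}
Tree: B1–B2, B1–B3

Every bag has size at most 5, so the width is 5 − 1 = 4 and tw(G) ≤ 4. On the other hand G contains the 5-clique {0, 2, 4, 5, 6}. A clique must lie in a single bag of any decomposition, so no decomposition can have width below 4. Combining the bounds, tw(G) = 4.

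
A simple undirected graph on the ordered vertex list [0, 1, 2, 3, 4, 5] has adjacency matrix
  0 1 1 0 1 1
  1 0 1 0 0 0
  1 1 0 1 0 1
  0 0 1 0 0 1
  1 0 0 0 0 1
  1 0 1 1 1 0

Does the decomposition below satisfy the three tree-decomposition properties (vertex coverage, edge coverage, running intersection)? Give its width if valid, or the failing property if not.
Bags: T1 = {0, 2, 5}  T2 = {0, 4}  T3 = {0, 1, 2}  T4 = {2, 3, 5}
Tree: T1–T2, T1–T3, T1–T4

No — edge (5,4) lies in no bag.

A tree decomposition must satisfy three properties: every vertex lies in some bag; for every edge, both endpoints lie together in some bag; and for every vertex, the bags containing it form a connected subtree. Here edge (5,4) lies in no bag, so the decomposition is invalid.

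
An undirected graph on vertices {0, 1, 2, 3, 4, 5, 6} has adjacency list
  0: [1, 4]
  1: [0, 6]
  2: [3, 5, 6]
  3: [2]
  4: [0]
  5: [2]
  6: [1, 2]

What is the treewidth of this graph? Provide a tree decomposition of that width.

Treewidth 1.
One such decomposition:
Bags: B1 = {2, 6}  B2 = {1, 6}  B3 = {0, 1}  B4 = {2, 5}  B5 = {0, 4}  B6 = {2, 3}
Tree: B1–B2, B2–B3, B1–B4, B3–B5, B1–B6

Each bag holds 2 vertices, so the decomposition has width 1, which upper-bounds the treewidth. Since G has at least one edge (e.g. 2–6), it is not an edgeless graph, so tw(G) ≥ 1. Combining the bounds, tw(G) = 1.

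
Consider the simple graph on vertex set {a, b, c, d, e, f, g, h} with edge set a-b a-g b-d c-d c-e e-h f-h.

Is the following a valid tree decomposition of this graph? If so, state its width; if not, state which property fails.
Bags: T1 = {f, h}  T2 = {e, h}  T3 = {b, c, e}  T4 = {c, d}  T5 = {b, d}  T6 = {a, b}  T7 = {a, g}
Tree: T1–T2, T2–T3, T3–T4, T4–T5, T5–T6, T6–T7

No — bags containing vertex b are not connected in the tree.

A tree decomposition must satisfy three properties: every vertex lies in some bag; for every edge, both endpoints lie together in some bag; and for every vertex, the bags containing it form a connected subtree. Here bags containing vertex b are not connected in the tree, so the decomposition is invalid.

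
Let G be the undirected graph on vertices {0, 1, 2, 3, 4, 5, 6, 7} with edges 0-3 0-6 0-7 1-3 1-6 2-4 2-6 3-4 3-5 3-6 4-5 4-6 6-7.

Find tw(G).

2

A width-2 tree decomposition is:
Bags: B1 = {0, 3, 6}  B2 = {0, 6, 7}  B3 = {3, 4, 6}  B4 = {2, 4, 6}  B5 = {3, 4, 5}  B6 = {1, 3, 6}
Tree: B1–B2, B1–B3, B3–B4, B3–B5, B3–B6
The largest bag has 3 vertices, giving width 2; this decomposition certifies tw(G) ≤ 2. For the lower bound, the 3 vertices {3, 4, 5} are pairwise adjacent, and any tree decomposition puts a clique entirely inside one bag — forcing width ≥ 2. Hence tw(G) = 2 exactly.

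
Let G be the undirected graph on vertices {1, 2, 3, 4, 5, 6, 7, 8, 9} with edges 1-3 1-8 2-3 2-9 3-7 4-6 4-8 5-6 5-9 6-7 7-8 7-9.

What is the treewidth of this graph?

3

A width-3 tree decomposition is:
Bags: B1 = {1, 2, 3, 9}  B2 = {1, 3, 7, 9}  B3 = {1, 7, 8, 9}  B4 = {5, 7, 8, 9}  B5 = {5, 6, 7, 8}  B6 = {4, 5, 6, 8}
Tree: B1–B2, B2–B3, B3–B4, B4–B5, B5–B6
Every bag has size at most 4, so the width is 4 − 1 = 3 and tw(G) ≤ 3. For the lower bound: the 4 vertex sets {1,2,3}, {9}, {7}, {4,5,6,8} are disjoint, each induces a connected subgraph, and every pair is joined by at least one edge of G. Contracting each set to a single vertex therefore yields K_{4} as a minor, and since treewidth is minor-monotone, tw(G) ≥ tw(K_{4}) = 3. The upper and lower bounds meet at 3, so that is the treewidth.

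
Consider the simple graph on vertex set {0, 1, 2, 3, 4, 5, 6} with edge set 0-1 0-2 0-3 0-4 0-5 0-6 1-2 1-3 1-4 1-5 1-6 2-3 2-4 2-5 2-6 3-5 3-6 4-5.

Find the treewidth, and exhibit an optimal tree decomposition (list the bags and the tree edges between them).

Each bag holds 5 vertices, so the decomposition has width 4, which upper-bounds the treewidth. Conversely, {0, 1, 2, 3, 5} is a clique of size 5, and the vertices of any clique must share a bag in every tree decomposition; so some bag has ≥ 5 vertices and tw(G) ≥ 4. Hence tw(G) = 4 exactly.

Treewidth 4.
One optimal decomposition is:
Bags: B1 = {0, 1, 2, 3, 5}  B2 = {0, 1, 2, 4, 5}  B3 = {0, 1, 2, 3, 6}
Tree: B1–B2, B1–B3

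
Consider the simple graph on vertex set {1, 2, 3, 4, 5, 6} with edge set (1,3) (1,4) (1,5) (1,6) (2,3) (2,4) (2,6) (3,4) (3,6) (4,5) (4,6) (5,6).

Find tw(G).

3

A width-3 tree decomposition is:
Bags: B1 = {1, 3, 4, 6}  B2 = {1, 4, 5, 6}  B3 = {2, 3, 4, 6}
Tree: B1–B2, B1–B3
Every bag has size at most 4, so the width is 4 − 1 = 3 and tw(G) ≤ 3. For the lower bound, the 4 vertices {1, 3, 4, 6} are pairwise adjacent, and any tree decomposition puts a clique entirely inside one bag — forcing width ≥ 3. Combining the bounds, tw(G) = 3.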